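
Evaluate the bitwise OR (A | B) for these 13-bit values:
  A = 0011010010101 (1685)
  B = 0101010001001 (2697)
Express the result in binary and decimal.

Apply | to each column (1 where either bit is 1):
  0011010010101
| 0101010001001
---------------
  0111010011101

Answer: 0111010011101 (3741)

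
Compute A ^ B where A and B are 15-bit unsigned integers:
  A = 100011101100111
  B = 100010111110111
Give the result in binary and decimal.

Apply ^ to each column (1 where bits differ):
  100011101100111
^ 100010111110111
-----------------
  000001010010000

Answer: 000001010010000 (656)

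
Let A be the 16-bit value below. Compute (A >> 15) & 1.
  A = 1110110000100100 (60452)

Bit 15 is the 16th from the right.
  1110110000100100
  ^
That bit is 1.

Answer: 1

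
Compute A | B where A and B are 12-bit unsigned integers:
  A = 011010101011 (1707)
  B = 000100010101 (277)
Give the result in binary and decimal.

Apply | to each column (1 where either bit is 1):
  011010101011
| 000100010101
--------------
  011110111111

Answer: 011110111111 (1983)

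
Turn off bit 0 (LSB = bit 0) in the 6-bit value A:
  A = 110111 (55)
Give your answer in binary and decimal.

Mask = ~(1 << 0) = 111110
Bit 0 of A is 1, so AND-ing with the mask clears it to 0.
  110111
& 111110
--------
  110110

Answer: 110110 (54)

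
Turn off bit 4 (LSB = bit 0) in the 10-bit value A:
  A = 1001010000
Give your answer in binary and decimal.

Mask = ~(1 << 4) = 1111101111
Bit 4 of A is 1, so AND-ing with the mask clears it to 0.
  1001010000
& 1111101111
------------
  1001000000

Answer: 1001000000 (576)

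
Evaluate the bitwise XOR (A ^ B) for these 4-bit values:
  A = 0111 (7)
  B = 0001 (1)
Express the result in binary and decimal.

Apply ^ to each column (1 where bits differ):
  0111
^ 0001
------
  0110

Answer: 0110 (6)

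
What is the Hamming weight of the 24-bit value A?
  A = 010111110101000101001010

010111110101000101001010
1-bits at positions (from bit 0 = LSB): 1, 3, 6, 8, 12, 14, 16, 17, 18, 19, 20, 22
Count = 12

Answer: 12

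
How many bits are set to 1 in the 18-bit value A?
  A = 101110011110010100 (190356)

101110011110010100
1-bits at positions (from bit 0 = LSB): 2, 4, 7, 8, 9, 10, 13, 14, 15, 17
Count = 10

Answer: 10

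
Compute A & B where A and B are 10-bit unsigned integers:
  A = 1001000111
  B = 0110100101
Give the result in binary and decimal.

Apply & to each column (1 only where both bits are 1):
  1001000111
& 0110100101
------------
  0000000101

Answer: 0000000101 (5)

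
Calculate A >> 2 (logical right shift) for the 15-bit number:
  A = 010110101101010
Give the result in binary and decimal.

Logical shift right by 2: drop the bottom 2 bit(s), prepend 2 zero(s) on the left.
  010110101101010  ->  keep [0101101011010], discard [10], prepend 00
= 000101101011010

Answer: 000101101011010 (2906)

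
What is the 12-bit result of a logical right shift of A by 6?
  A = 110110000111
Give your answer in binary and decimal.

Logical shift right by 6: drop the bottom 6 bit(s), prepend 6 zero(s) on the left.
  110110000111  ->  keep [110110], discard [000111], prepend 000000
= 000000110110

Answer: 000000110110 (54)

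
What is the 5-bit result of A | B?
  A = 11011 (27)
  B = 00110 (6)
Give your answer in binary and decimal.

Apply | to each column (1 where either bit is 1):
  11011
| 00110
-------
  11111

Answer: 11111 (31)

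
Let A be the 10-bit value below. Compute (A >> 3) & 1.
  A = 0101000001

Bit 3 is the 4th from the right.
  0101000001
        ^
That bit is 0.

Answer: 0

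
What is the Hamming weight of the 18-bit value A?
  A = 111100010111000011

111100010111000011
1-bits at positions (from bit 0 = LSB): 0, 1, 6, 7, 8, 10, 14, 15, 16, 17
Count = 10

Answer: 10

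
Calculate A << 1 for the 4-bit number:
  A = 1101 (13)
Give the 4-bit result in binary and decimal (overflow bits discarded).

Shift left by 1: drop the top 1 bit(s), append 1 zero(s) on the right.
  1101  ->  discard [1], keep [101], append 0
= 1010

Answer: 1010 (10)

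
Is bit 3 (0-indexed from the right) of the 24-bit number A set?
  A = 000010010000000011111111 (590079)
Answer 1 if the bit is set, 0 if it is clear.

Bit 3 is the 4th from the right.
  000010010000000011111111
                      ^
That bit is 1.

Answer: 1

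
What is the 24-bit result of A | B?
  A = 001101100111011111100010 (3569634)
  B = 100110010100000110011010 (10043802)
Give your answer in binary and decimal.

Apply | to each column (1 where either bit is 1):
  001101100111011111100010
| 100110010100000110011010
--------------------------
  101111110111011111111010

Answer: 101111110111011111111010 (12548090)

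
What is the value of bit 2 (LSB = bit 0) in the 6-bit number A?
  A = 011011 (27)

Bit 2 is the 3rd from the right.
  011011
     ^
That bit is 0.

Answer: 0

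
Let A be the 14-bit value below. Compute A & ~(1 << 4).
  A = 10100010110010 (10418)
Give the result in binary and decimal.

Mask = ~(1 << 4) = 11111111101111
Bit 4 of A is 1, so AND-ing with the mask clears it to 0.
  10100010110010
& 11111111101111
----------------
  10100010100010

Answer: 10100010100010 (10402)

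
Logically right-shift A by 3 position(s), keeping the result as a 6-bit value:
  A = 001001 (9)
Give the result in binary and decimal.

Logical shift right by 3: drop the bottom 3 bit(s), prepend 3 zero(s) on the left.
  001001  ->  keep [001], discard [001], prepend 000
= 000001

Answer: 000001 (1)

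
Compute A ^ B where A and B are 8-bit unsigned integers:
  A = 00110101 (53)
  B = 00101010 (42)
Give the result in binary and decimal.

Apply ^ to each column (1 where bits differ):
  00110101
^ 00101010
----------
  00011111

Answer: 00011111 (31)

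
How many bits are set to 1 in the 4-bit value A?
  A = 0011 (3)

0011
1-bits at positions (from bit 0 = LSB): 0, 1
Count = 2

Answer: 2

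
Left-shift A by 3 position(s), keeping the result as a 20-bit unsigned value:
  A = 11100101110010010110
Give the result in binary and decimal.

Shift left by 3: drop the top 3 bit(s), append 3 zero(s) on the right.
  11100101110010010110  ->  discard [111], keep [00101110010010110], append 000
= 00101110010010110000

Answer: 00101110010010110000 (189616)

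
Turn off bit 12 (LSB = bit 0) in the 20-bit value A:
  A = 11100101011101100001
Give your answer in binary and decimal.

Mask = ~(1 << 12) = 11111110111111111111
Bit 12 of A is 1, so AND-ing with the mask clears it to 0.
  11100101011101100001
& 11111110111111111111
----------------------
  11100100011101100001

Answer: 11100100011101100001 (935777)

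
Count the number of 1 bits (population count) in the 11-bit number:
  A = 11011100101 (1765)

11011100101
1-bits at positions (from bit 0 = LSB): 0, 2, 5, 6, 7, 9, 10
Count = 7

Answer: 7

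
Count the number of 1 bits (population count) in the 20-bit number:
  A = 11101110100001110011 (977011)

11101110100001110011
1-bits at positions (from bit 0 = LSB): 0, 1, 4, 5, 6, 11, 13, 14, 15, 17, 18, 19
Count = 12

Answer: 12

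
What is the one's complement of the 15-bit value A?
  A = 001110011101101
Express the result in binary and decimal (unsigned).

Flip each bit (0->1, 1->0):
  001110011101101
  110001100010010

Answer: 110001100010010 (25362)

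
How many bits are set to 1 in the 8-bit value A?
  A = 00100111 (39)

00100111
1-bits at positions (from bit 0 = LSB): 0, 1, 2, 5
Count = 4

Answer: 4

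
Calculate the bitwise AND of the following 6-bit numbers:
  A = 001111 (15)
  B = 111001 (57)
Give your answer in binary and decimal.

Apply & to each column (1 only where both bits are 1):
  001111
& 111001
--------
  001001

Answer: 001001 (9)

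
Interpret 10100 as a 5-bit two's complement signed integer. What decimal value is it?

MSB is 1, so the value is negative. Find the magnitude:
1. Invert bits:  01011
2. Add 1:        01100  = 12
3. Apply sign:   -12

Answer: -12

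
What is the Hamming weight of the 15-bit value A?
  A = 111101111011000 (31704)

111101111011000
1-bits at positions (from bit 0 = LSB): 3, 4, 6, 7, 8, 9, 11, 12, 13, 14
Count = 10

Answer: 10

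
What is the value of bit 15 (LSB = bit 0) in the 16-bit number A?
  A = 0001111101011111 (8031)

Bit 15 is the 16th from the right.
  0001111101011111
  ^
That bit is 0.

Answer: 0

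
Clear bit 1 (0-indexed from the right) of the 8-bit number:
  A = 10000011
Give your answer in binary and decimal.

Mask = ~(1 << 1) = 11111101
Bit 1 of A is 1, so AND-ing with the mask clears it to 0.
  10000011
& 11111101
----------
  10000001

Answer: 10000001 (129)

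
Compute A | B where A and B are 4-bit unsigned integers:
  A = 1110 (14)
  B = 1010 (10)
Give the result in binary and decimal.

Apply | to each column (1 where either bit is 1):
  1110
| 1010
------
  1110

Answer: 1110 (14)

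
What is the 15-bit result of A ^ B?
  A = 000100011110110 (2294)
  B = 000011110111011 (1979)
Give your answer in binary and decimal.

Apply ^ to each column (1 where bits differ):
  000100011110110
^ 000011110111011
-----------------
  000111101001101

Answer: 000111101001101 (3917)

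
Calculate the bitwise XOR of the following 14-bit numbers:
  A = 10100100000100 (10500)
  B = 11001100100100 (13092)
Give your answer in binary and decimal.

Apply ^ to each column (1 where bits differ):
  10100100000100
^ 11001100100100
----------------
  01101000100000

Answer: 01101000100000 (6688)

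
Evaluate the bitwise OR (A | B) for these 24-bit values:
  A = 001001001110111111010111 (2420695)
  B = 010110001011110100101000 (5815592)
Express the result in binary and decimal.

Apply | to each column (1 where either bit is 1):
  001001001110111111010111
| 010110001011110100101000
--------------------------
  011111001111111111111111

Answer: 011111001111111111111111 (8191999)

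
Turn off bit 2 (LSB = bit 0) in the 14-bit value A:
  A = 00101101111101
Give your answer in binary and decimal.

Mask = ~(1 << 2) = 11111111111011
Bit 2 of A is 1, so AND-ing with the mask clears it to 0.
  00101101111101
& 11111111111011
----------------
  00101101111001

Answer: 00101101111001 (2937)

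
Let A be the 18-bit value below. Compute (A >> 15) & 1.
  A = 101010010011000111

Bit 15 is the 16th from the right.
  101010010011000111
    ^
That bit is 1.

Answer: 1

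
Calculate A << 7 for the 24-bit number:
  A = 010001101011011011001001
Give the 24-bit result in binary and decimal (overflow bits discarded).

Shift left by 7: drop the top 7 bit(s), append 7 zero(s) on the right.
  010001101011011011001001  ->  discard [0100011], keep [01011011011001001], append 0000000
= 010110110110010010000000

Answer: 010110110110010010000000 (5989504)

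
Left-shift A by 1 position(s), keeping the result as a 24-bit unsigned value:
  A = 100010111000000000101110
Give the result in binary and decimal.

Shift left by 1: drop the top 1 bit(s), append 1 zero(s) on the right.
  100010111000000000101110  ->  discard [1], keep [00010111000000000101110], append 0
= 000101110000000001011100

Answer: 000101110000000001011100 (1507420)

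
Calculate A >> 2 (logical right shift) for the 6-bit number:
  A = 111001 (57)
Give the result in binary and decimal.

Logical shift right by 2: drop the bottom 2 bit(s), prepend 2 zero(s) on the left.
  111001  ->  keep [1110], discard [01], prepend 00
= 001110

Answer: 001110 (14)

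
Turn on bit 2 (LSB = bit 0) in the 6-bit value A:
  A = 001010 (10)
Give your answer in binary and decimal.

Mask = 1 << 2 = 000100
Bit 2 of A is 0, so OR-ing with the mask flips it to 1.
  001010
| 000100
--------
  001110

Answer: 001110 (14)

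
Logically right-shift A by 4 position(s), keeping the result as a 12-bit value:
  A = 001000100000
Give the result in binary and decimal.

Logical shift right by 4: drop the bottom 4 bit(s), prepend 4 zero(s) on the left.
  001000100000  ->  keep [00100010], discard [0000], prepend 0000
= 000000100010

Answer: 000000100010 (34)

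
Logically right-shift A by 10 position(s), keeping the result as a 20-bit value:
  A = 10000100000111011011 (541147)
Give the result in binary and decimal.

Logical shift right by 10: drop the bottom 10 bit(s), prepend 10 zero(s) on the left.
  10000100000111011011  ->  keep [1000010000], discard [0111011011], prepend 0000000000
= 00000000001000010000

Answer: 00000000001000010000 (528)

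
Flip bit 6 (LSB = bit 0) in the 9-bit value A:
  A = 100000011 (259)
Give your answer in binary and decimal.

Mask = 1 << 6 = 001000000
Bit 6 of A is 0; XOR with the mask flips it to 1.
  100000011
^ 001000000
-----------
  101000011

Answer: 101000011 (323)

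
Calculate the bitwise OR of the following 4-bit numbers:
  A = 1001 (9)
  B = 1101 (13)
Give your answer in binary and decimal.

Apply | to each column (1 where either bit is 1):
  1001
| 1101
------
  1101

Answer: 1101 (13)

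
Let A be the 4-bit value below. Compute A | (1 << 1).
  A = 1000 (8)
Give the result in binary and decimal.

Mask = 1 << 1 = 0010
Bit 1 of A is 0, so OR-ing with the mask flips it to 1.
  1000
| 0010
------
  1010

Answer: 1010 (10)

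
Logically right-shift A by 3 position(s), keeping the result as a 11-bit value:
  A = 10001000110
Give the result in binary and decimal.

Logical shift right by 3: drop the bottom 3 bit(s), prepend 3 zero(s) on the left.
  10001000110  ->  keep [10001000], discard [110], prepend 000
= 00010001000

Answer: 00010001000 (136)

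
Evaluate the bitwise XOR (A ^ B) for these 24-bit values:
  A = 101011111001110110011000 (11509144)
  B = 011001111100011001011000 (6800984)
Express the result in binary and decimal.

Apply ^ to each column (1 where bits differ):
  101011111001110110011000
^ 011001111100011001011000
--------------------------
  110010000101101111000000

Answer: 110010000101101111000000 (13130688)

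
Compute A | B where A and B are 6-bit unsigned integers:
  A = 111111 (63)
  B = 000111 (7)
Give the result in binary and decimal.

Apply | to each column (1 where either bit is 1):
  111111
| 000111
--------
  111111

Answer: 111111 (63)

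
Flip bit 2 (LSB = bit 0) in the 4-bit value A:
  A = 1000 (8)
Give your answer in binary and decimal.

Mask = 1 << 2 = 0100
Bit 2 of A is 0; XOR with the mask flips it to 1.
  1000
^ 0100
------
  1100

Answer: 1100 (12)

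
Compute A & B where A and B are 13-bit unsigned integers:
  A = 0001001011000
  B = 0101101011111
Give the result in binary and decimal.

Apply & to each column (1 only where both bits are 1):
  0001001011000
& 0101101011111
---------------
  0001001011000

Answer: 0001001011000 (600)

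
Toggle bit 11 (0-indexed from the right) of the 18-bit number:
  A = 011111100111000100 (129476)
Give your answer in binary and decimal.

Mask = 1 << 11 = 000000100000000000
Bit 11 of A is 1; XOR with the mask flips it to 0.
  011111100111000100
^ 000000100000000000
--------------------
  011111000111000100

Answer: 011111000111000100 (127428)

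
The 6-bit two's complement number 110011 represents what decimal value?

MSB is 1, so the value is negative. Find the magnitude:
1. Invert bits:  001100
2. Add 1:        001101  = 13
3. Apply sign:   -13

Answer: -13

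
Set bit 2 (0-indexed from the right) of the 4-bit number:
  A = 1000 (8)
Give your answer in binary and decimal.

Mask = 1 << 2 = 0100
Bit 2 of A is 0, so OR-ing with the mask flips it to 1.
  1000
| 0100
------
  1100

Answer: 1100 (12)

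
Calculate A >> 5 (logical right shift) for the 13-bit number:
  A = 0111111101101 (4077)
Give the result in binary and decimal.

Logical shift right by 5: drop the bottom 5 bit(s), prepend 5 zero(s) on the left.
  0111111101101  ->  keep [01111111], discard [01101], prepend 00000
= 0000001111111

Answer: 0000001111111 (127)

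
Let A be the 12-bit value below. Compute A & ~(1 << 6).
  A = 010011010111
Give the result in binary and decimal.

Mask = ~(1 << 6) = 111110111111
Bit 6 of A is 1, so AND-ing with the mask clears it to 0.
  010011010111
& 111110111111
--------------
  010010010111

Answer: 010010010111 (1175)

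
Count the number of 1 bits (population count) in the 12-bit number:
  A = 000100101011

000100101011
1-bits at positions (from bit 0 = LSB): 0, 1, 3, 5, 8
Count = 5

Answer: 5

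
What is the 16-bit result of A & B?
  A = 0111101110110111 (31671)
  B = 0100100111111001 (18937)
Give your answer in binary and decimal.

Apply & to each column (1 only where both bits are 1):
  0111101110110111
& 0100100111111001
------------------
  0100100110110001

Answer: 0100100110110001 (18865)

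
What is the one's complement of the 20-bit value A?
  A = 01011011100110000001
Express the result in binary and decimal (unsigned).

Flip each bit (0->1, 1->0):
  01011011100110000001
  10100100011001111110

Answer: 10100100011001111110 (673406)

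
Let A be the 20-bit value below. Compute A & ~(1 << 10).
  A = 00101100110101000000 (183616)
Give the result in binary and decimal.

Mask = ~(1 << 10) = 11111111101111111111
Bit 10 of A is 1, so AND-ing with the mask clears it to 0.
  00101100110101000000
& 11111111101111111111
----------------------
  00101100100101000000

Answer: 00101100100101000000 (182592)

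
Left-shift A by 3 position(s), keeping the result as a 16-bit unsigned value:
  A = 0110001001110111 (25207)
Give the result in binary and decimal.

Shift left by 3: drop the top 3 bit(s), append 3 zero(s) on the right.
  0110001001110111  ->  discard [011], keep [0001001110111], append 000
= 0001001110111000

Answer: 0001001110111000 (5048)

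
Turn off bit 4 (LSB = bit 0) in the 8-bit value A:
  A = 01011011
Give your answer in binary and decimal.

Mask = ~(1 << 4) = 11101111
Bit 4 of A is 1, so AND-ing with the mask clears it to 0.
  01011011
& 11101111
----------
  01001011

Answer: 01001011 (75)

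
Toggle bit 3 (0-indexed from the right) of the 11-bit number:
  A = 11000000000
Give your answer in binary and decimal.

Mask = 1 << 3 = 00000001000
Bit 3 of A is 0; XOR with the mask flips it to 1.
  11000000000
^ 00000001000
-------------
  11000001000

Answer: 11000001000 (1544)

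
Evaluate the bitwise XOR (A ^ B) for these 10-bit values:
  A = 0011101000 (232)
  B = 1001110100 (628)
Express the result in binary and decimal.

Apply ^ to each column (1 where bits differ):
  0011101000
^ 1001110100
------------
  1010011100

Answer: 1010011100 (668)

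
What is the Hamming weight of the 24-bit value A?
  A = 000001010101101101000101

000001010101101101000101
1-bits at positions (from bit 0 = LSB): 0, 2, 6, 8, 9, 11, 12, 14, 16, 18
Count = 10

Answer: 10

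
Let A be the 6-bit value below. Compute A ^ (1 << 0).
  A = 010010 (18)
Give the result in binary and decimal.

Mask = 1 << 0 = 000001
Bit 0 of A is 0; XOR with the mask flips it to 1.
  010010
^ 000001
--------
  010011

Answer: 010011 (19)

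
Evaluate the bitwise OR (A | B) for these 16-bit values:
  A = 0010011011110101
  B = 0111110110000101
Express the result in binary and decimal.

Apply | to each column (1 where either bit is 1):
  0010011011110101
| 0111110110000101
------------------
  0111111111110101

Answer: 0111111111110101 (32757)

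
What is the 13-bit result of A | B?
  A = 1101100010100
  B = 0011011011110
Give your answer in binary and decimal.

Apply | to each column (1 where either bit is 1):
  1101100010100
| 0011011011110
---------------
  1111111011110

Answer: 1111111011110 (8158)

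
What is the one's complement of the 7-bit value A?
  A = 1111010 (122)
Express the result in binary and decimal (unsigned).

Flip each bit (0->1, 1->0):
  1111010
  0000101

Answer: 0000101 (5)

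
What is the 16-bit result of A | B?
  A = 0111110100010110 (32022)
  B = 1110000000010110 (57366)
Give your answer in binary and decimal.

Apply | to each column (1 where either bit is 1):
  0111110100010110
| 1110000000010110
------------------
  1111110100010110

Answer: 1111110100010110 (64790)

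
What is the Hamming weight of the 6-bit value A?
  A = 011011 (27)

011011
1-bits at positions (from bit 0 = LSB): 0, 1, 3, 4
Count = 4

Answer: 4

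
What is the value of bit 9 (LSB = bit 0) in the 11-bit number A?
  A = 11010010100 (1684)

Bit 9 is the 10th from the right.
  11010010100
   ^
That bit is 1.

Answer: 1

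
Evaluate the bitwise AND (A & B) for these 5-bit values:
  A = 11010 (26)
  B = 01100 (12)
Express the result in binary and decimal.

Apply & to each column (1 only where both bits are 1):
  11010
& 01100
-------
  01000

Answer: 01000 (8)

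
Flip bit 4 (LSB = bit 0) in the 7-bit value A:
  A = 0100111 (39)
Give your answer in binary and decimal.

Mask = 1 << 4 = 0010000
Bit 4 of A is 0; XOR with the mask flips it to 1.
  0100111
^ 0010000
---------
  0110111

Answer: 0110111 (55)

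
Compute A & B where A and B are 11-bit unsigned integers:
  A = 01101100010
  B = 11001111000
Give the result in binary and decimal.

Apply & to each column (1 only where both bits are 1):
  01101100010
& 11001111000
-------------
  01001100000

Answer: 01001100000 (608)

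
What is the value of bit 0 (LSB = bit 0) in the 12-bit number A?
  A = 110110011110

Bit 0 is the 1st from the right.
  110110011110
             ^
That bit is 0.

Answer: 0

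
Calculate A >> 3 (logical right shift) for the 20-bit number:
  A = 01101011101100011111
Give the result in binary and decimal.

Logical shift right by 3: drop the bottom 3 bit(s), prepend 3 zero(s) on the left.
  01101011101100011111  ->  keep [01101011101100011], discard [111], prepend 000
= 00001101011101100011

Answer: 00001101011101100011 (55139)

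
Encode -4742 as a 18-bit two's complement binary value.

1. Binary of +4742:  000001001010000110
2. Invert bits:     111110110101111001
3. Add 1:           111110110101111010

Answer: 111110110101111010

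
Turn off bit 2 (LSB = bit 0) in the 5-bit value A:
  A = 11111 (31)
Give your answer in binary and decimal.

Mask = ~(1 << 2) = 11011
Bit 2 of A is 1, so AND-ing with the mask clears it to 0.
  11111
& 11011
-------
  11011

Answer: 11011 (27)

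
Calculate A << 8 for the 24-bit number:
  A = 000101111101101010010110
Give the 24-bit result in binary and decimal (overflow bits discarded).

Shift left by 8: drop the top 8 bit(s), append 8 zero(s) on the right.
  000101111101101010010110  ->  discard [00010111], keep [1101101010010110], append 00000000
= 110110101001011000000000

Answer: 110110101001011000000000 (14325248)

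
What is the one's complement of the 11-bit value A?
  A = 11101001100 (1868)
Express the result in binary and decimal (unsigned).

Flip each bit (0->1, 1->0):
  11101001100
  00010110011

Answer: 00010110011 (179)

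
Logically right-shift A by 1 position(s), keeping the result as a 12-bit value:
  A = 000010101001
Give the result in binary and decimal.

Logical shift right by 1: drop the bottom 1 bit(s), prepend 1 zero(s) on the left.
  000010101001  ->  keep [00001010100], discard [1], prepend 0
= 000001010100

Answer: 000001010100 (84)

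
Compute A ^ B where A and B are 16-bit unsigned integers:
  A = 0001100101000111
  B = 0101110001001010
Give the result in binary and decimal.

Apply ^ to each column (1 where bits differ):
  0001100101000111
^ 0101110001001010
------------------
  0100010100001101

Answer: 0100010100001101 (17677)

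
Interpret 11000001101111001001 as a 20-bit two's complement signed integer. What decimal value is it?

MSB is 1, so the value is negative. Find the magnitude:
1. Invert bits:  00111110010000110110
2. Add 1:        00111110010000110111  = 255031
3. Apply sign:   -255031

Answer: -255031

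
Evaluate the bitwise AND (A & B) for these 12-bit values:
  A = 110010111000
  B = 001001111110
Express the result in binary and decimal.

Apply & to each column (1 only where both bits are 1):
  110010111000
& 001001111110
--------------
  000000111000

Answer: 000000111000 (56)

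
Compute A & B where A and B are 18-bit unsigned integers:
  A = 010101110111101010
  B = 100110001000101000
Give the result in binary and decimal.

Apply & to each column (1 only where both bits are 1):
  010101110111101010
& 100110001000101000
--------------------
  000100000000101000

Answer: 000100000000101000 (16424)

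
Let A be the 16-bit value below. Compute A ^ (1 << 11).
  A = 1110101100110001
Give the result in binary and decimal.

Mask = 1 << 11 = 0000100000000000
Bit 11 of A is 1; XOR with the mask flips it to 0.
  1110101100110001
^ 0000100000000000
------------------
  1110001100110001

Answer: 1110001100110001 (58161)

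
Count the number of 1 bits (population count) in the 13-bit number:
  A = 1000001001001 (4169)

1000001001001
1-bits at positions (from bit 0 = LSB): 0, 3, 6, 12
Count = 4

Answer: 4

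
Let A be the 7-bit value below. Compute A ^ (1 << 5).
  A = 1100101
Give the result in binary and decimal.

Mask = 1 << 5 = 0100000
Bit 5 of A is 1; XOR with the mask flips it to 0.
  1100101
^ 0100000
---------
  1000101

Answer: 1000101 (69)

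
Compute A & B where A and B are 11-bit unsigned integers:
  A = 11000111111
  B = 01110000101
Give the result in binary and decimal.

Apply & to each column (1 only where both bits are 1):
  11000111111
& 01110000101
-------------
  01000000101

Answer: 01000000101 (517)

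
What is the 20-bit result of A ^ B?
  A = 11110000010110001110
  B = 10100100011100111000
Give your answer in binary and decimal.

Apply ^ to each column (1 where bits differ):
  11110000010110001110
^ 10100100011100111000
----------------------
  01010100001010110110

Answer: 01010100001010110110 (344758)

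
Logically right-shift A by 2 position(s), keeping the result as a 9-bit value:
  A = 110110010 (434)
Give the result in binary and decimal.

Logical shift right by 2: drop the bottom 2 bit(s), prepend 2 zero(s) on the left.
  110110010  ->  keep [1101100], discard [10], prepend 00
= 001101100

Answer: 001101100 (108)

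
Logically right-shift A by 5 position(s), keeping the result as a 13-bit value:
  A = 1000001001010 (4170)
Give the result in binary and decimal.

Logical shift right by 5: drop the bottom 5 bit(s), prepend 5 zero(s) on the left.
  1000001001010  ->  keep [10000010], discard [01010], prepend 00000
= 0000010000010

Answer: 0000010000010 (130)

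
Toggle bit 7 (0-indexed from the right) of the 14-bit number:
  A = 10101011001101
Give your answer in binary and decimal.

Mask = 1 << 7 = 00000010000000
Bit 7 of A is 1; XOR with the mask flips it to 0.
  10101011001101
^ 00000010000000
----------------
  10101001001101

Answer: 10101001001101 (10829)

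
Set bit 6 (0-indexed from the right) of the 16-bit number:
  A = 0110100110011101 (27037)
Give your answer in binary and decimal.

Mask = 1 << 6 = 0000000001000000
Bit 6 of A is 0, so OR-ing with the mask flips it to 1.
  0110100110011101
| 0000000001000000
------------------
  0110100111011101

Answer: 0110100111011101 (27101)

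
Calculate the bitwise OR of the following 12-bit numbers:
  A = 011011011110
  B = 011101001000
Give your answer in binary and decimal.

Apply | to each column (1 where either bit is 1):
  011011011110
| 011101001000
--------------
  011111011110

Answer: 011111011110 (2014)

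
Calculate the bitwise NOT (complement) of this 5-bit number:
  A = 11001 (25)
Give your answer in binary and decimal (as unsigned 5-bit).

Flip each bit (0->1, 1->0):
  11001
  00110

Answer: 00110 (6)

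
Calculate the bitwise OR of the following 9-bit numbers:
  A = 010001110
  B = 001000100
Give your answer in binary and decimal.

Apply | to each column (1 where either bit is 1):
  010001110
| 001000100
-----------
  011001110

Answer: 011001110 (206)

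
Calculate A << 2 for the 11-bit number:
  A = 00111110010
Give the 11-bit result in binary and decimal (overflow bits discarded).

Shift left by 2: drop the top 2 bit(s), append 2 zero(s) on the right.
  00111110010  ->  discard [00], keep [111110010], append 00
= 11111001000

Answer: 11111001000 (1992)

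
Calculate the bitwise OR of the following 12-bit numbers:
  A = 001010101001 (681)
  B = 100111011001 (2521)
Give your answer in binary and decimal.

Apply | to each column (1 where either bit is 1):
  001010101001
| 100111011001
--------------
  101111111001

Answer: 101111111001 (3065)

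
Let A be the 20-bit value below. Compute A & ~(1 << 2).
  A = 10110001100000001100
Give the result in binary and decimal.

Mask = ~(1 << 2) = 11111111111111111011
Bit 2 of A is 1, so AND-ing with the mask clears it to 0.
  10110001100000001100
& 11111111111111111011
----------------------
  10110001100000001000

Answer: 10110001100000001000 (727048)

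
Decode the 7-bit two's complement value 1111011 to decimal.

MSB is 1, so the value is negative. Find the magnitude:
1. Invert bits:  0000100
2. Add 1:        0000101  = 5
3. Apply sign:   -5

Answer: -5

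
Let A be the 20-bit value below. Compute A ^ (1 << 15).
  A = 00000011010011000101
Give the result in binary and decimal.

Mask = 1 << 15 = 00001000000000000000
Bit 15 of A is 0; XOR with the mask flips it to 1.
  00000011010011000101
^ 00001000000000000000
----------------------
  00001011010011000101

Answer: 00001011010011000101 (46277)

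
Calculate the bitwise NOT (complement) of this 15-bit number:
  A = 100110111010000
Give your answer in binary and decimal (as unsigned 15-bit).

Flip each bit (0->1, 1->0):
  100110111010000
  011001000101111

Answer: 011001000101111 (12847)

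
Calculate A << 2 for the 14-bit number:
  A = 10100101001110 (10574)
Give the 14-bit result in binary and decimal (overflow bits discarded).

Shift left by 2: drop the top 2 bit(s), append 2 zero(s) on the right.
  10100101001110  ->  discard [10], keep [100101001110], append 00
= 10010100111000

Answer: 10010100111000 (9528)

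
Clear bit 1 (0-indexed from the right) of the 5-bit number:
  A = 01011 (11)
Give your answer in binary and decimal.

Mask = ~(1 << 1) = 11101
Bit 1 of A is 1, so AND-ing with the mask clears it to 0.
  01011
& 11101
-------
  01001

Answer: 01001 (9)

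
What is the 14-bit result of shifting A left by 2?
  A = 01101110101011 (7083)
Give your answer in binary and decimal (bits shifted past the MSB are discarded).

Shift left by 2: drop the top 2 bit(s), append 2 zero(s) on the right.
  01101110101011  ->  discard [01], keep [101110101011], append 00
= 10111010101100

Answer: 10111010101100 (11948)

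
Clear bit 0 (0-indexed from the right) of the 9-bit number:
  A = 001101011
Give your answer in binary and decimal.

Mask = ~(1 << 0) = 111111110
Bit 0 of A is 1, so AND-ing with the mask clears it to 0.
  001101011
& 111111110
-----------
  001101010

Answer: 001101010 (106)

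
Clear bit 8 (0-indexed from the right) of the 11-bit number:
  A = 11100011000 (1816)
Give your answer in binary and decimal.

Mask = ~(1 << 8) = 11011111111
Bit 8 of A is 1, so AND-ing with the mask clears it to 0.
  11100011000
& 11011111111
-------------
  11000011000

Answer: 11000011000 (1560)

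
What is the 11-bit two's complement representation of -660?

1. Binary of +660:  01010010100
2. Invert bits:     10101101011
3. Add 1:           10101101100

Answer: 10101101100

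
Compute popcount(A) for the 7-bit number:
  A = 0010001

0010001
1-bits at positions (from bit 0 = LSB): 0, 4
Count = 2

Answer: 2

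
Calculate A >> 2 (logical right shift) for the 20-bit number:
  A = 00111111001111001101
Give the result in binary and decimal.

Logical shift right by 2: drop the bottom 2 bit(s), prepend 2 zero(s) on the left.
  00111111001111001101  ->  keep [001111110011110011], discard [01], prepend 00
= 00001111110011110011

Answer: 00001111110011110011 (64755)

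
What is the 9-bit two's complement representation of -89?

1. Binary of +89:  001011001
2. Invert bits:     110100110
3. Add 1:           110100111

Answer: 110100111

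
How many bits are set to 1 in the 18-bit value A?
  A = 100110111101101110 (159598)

100110111101101110
1-bits at positions (from bit 0 = LSB): 1, 2, 3, 5, 6, 8, 9, 10, 11, 13, 14, 17
Count = 12

Answer: 12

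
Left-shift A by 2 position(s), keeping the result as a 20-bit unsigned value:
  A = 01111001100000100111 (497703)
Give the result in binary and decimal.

Shift left by 2: drop the top 2 bit(s), append 2 zero(s) on the right.
  01111001100000100111  ->  discard [01], keep [111001100000100111], append 00
= 11100110000010011100

Answer: 11100110000010011100 (942236)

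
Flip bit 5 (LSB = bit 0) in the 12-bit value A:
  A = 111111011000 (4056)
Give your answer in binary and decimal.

Mask = 1 << 5 = 000000100000
Bit 5 of A is 0; XOR with the mask flips it to 1.
  111111011000
^ 000000100000
--------------
  111111111000

Answer: 111111111000 (4088)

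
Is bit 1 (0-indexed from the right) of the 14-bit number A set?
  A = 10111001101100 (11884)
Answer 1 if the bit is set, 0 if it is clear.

Bit 1 is the 2nd from the right.
  10111001101100
              ^
That bit is 0.

Answer: 0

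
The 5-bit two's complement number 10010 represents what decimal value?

MSB is 1, so the value is negative. Find the magnitude:
1. Invert bits:  01101
2. Add 1:        01110  = 14
3. Apply sign:   -14

Answer: -14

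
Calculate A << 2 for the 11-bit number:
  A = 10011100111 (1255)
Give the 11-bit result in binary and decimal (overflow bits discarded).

Shift left by 2: drop the top 2 bit(s), append 2 zero(s) on the right.
  10011100111  ->  discard [10], keep [011100111], append 00
= 01110011100

Answer: 01110011100 (924)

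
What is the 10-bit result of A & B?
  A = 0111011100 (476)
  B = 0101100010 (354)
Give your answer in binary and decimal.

Apply & to each column (1 only where both bits are 1):
  0111011100
& 0101100010
------------
  0101000000

Answer: 0101000000 (320)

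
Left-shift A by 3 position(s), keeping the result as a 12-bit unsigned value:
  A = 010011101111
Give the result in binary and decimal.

Shift left by 3: drop the top 3 bit(s), append 3 zero(s) on the right.
  010011101111  ->  discard [010], keep [011101111], append 000
= 011101111000

Answer: 011101111000 (1912)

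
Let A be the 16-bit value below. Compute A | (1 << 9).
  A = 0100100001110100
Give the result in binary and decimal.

Mask = 1 << 9 = 0000001000000000
Bit 9 of A is 0, so OR-ing with the mask flips it to 1.
  0100100001110100
| 0000001000000000
------------------
  0100101001110100

Answer: 0100101001110100 (19060)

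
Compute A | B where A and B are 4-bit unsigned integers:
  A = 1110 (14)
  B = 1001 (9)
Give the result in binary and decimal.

Apply | to each column (1 where either bit is 1):
  1110
| 1001
------
  1111

Answer: 1111 (15)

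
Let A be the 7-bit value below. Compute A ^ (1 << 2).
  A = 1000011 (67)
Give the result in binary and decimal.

Mask = 1 << 2 = 0000100
Bit 2 of A is 0; XOR with the mask flips it to 1.
  1000011
^ 0000100
---------
  1000111

Answer: 1000111 (71)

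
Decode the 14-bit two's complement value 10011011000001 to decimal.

MSB is 1, so the value is negative. Find the magnitude:
1. Invert bits:  01100100111110
2. Add 1:        01100100111111  = 6463
3. Apply sign:   -6463

Answer: -6463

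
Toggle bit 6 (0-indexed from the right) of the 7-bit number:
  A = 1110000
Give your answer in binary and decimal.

Mask = 1 << 6 = 1000000
Bit 6 of A is 1; XOR with the mask flips it to 0.
  1110000
^ 1000000
---------
  0110000

Answer: 0110000 (48)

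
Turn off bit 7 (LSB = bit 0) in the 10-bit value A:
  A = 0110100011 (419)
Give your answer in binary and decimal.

Mask = ~(1 << 7) = 1101111111
Bit 7 of A is 1, so AND-ing with the mask clears it to 0.
  0110100011
& 1101111111
------------
  0100100011

Answer: 0100100011 (291)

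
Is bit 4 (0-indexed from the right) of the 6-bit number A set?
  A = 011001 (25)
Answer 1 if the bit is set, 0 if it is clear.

Bit 4 is the 5th from the right.
  011001
   ^
That bit is 1.

Answer: 1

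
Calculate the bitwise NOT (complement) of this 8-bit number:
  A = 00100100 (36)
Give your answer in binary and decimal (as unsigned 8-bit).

Flip each bit (0->1, 1->0):
  00100100
  11011011

Answer: 11011011 (219)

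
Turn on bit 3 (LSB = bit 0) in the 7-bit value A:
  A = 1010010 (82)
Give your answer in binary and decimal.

Mask = 1 << 3 = 0001000
Bit 3 of A is 0, so OR-ing with the mask flips it to 1.
  1010010
| 0001000
---------
  1011010

Answer: 1011010 (90)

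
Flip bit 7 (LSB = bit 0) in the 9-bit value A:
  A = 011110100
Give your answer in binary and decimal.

Mask = 1 << 7 = 010000000
Bit 7 of A is 1; XOR with the mask flips it to 0.
  011110100
^ 010000000
-----------
  001110100

Answer: 001110100 (116)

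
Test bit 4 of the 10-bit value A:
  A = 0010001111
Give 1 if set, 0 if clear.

Bit 4 is the 5th from the right.
  0010001111
       ^
That bit is 0.

Answer: 0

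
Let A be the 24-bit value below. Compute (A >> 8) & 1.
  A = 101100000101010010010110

Bit 8 is the 9th from the right.
  101100000101010010010110
                 ^
That bit is 0.

Answer: 0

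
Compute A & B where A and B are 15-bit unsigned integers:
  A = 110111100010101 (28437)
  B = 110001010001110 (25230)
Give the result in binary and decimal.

Apply & to each column (1 only where both bits are 1):
  110111100010101
& 110001010001110
-----------------
  110001000000100

Answer: 110001000000100 (25092)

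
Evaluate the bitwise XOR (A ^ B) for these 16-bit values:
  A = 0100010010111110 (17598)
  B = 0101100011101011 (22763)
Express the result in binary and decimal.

Apply ^ to each column (1 where bits differ):
  0100010010111110
^ 0101100011101011
------------------
  0001110001010101

Answer: 0001110001010101 (7253)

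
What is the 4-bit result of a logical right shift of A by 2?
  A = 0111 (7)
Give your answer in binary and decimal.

Logical shift right by 2: drop the bottom 2 bit(s), prepend 2 zero(s) on the left.
  0111  ->  keep [01], discard [11], prepend 00
= 0001

Answer: 0001 (1)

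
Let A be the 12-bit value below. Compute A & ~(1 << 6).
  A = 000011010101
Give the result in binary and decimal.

Mask = ~(1 << 6) = 111110111111
Bit 6 of A is 1, so AND-ing with the mask clears it to 0.
  000011010101
& 111110111111
--------------
  000010010101

Answer: 000010010101 (149)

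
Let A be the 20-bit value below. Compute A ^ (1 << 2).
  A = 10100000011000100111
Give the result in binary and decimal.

Mask = 1 << 2 = 00000000000000000100
Bit 2 of A is 1; XOR with the mask flips it to 0.
  10100000011000100111
^ 00000000000000000100
----------------------
  10100000011000100011

Answer: 10100000011000100011 (656931)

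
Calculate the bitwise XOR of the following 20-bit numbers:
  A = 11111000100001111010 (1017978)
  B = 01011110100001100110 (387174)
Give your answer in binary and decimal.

Apply ^ to each column (1 where bits differ):
  11111000100001111010
^ 01011110100001100110
----------------------
  10100110000000011100

Answer: 10100110000000011100 (679964)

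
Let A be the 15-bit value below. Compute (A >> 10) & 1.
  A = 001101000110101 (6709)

Bit 10 is the 11th from the right.
  001101000110101
      ^
That bit is 0.

Answer: 0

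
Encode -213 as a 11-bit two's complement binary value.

1. Binary of +213:  00011010101
2. Invert bits:     11100101010
3. Add 1:           11100101011

Answer: 11100101011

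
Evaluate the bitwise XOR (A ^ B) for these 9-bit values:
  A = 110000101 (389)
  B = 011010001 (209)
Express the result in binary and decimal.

Apply ^ to each column (1 where bits differ):
  110000101
^ 011010001
-----------
  101010100

Answer: 101010100 (340)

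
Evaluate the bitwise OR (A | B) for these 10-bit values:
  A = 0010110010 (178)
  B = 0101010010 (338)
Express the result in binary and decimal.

Apply | to each column (1 where either bit is 1):
  0010110010
| 0101010010
------------
  0111110010

Answer: 0111110010 (498)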